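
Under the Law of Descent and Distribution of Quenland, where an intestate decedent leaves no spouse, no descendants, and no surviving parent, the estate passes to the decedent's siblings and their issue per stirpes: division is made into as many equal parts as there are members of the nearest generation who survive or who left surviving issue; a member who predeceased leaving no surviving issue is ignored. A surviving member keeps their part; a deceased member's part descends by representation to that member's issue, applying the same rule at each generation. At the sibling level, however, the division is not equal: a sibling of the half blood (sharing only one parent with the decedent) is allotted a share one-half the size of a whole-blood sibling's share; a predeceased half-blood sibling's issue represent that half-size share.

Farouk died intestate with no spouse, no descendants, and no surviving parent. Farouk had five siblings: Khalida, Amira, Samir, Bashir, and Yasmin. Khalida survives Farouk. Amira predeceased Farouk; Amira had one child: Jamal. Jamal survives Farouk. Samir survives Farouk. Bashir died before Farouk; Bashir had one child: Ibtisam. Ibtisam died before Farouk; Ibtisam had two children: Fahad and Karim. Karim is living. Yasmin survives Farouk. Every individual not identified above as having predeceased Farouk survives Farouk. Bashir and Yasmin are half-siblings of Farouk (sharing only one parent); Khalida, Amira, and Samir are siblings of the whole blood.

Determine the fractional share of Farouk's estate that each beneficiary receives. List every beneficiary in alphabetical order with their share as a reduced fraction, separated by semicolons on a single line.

Fahad 1/16; Jamal 1/4; Karim 1/16; Khalida 1/4; Samir 1/4; Yasmin 1/8

No spouse, descendants, or parent survives, so the estate passes to Farouk's siblings per stirpes.
Half-blood siblings count for one-half the weight of whole-blood siblings at the initial division.
Dividing 1 in proportion to weights (total weight 4): Khalida (weight 1) → 1/4; Amira (weight 1) → 1/4; Samir (weight 1) → 1/4; Bashir (weight 1/2) → 1/8; Yasmin (weight 1/2) → 1/8.
Khalida is living and takes 1/4.
Amira predeceased; the 1/4 allotted to Amira's branch passes to Amira's issue by representation.
Jamal is the sole taker at this level and receives the full 1/4.
Samir is living and takes 1/4.
Bashir predeceased; the 1/8 allotted to Bashir's branch passes to Bashir's issue by representation.
Ibtisam's line is the sole branch at this level, so the full 1/8 passes to Ibtisam's issue by representation.
The 1/8 is divided into 2 equal shares of 1/16 among Fahad, Karim.
Fahad is living and takes 1/16.
Karim is living and takes 1/16.
Yasmin is living and takes 1/8.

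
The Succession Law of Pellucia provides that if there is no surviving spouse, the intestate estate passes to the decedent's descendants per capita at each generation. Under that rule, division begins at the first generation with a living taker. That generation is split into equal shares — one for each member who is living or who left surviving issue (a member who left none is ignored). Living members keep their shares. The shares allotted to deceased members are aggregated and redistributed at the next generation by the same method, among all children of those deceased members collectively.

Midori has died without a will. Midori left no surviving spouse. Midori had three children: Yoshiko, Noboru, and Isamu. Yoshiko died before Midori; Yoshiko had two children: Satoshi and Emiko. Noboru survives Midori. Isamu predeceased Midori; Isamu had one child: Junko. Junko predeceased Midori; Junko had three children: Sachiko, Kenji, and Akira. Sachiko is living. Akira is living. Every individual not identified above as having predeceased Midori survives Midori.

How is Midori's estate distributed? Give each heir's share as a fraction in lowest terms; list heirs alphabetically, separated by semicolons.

There is no surviving spouse, so the entire estate passes to Midori's descendants per capita at each generation.
At generation 1 (Yoshiko, Noboru, Isamu) there are 3 shares of (1)/3 = 1/3 each.
Living: Noboru — each takes 1/3.
Deceased: Yoshiko and Isamu. Their combined 2/3 is pooled and carried to generation 2.
At generation 2 (Satoshi, Emiko, Junko) there are 3 shares of (2/3)/3 = 2/9 each.
Living: Satoshi and Emiko — each takes 2/9.
Deceased: Junko. That 2/9 share is carried to generation 3.
At generation 3 (Sachiko, Kenji, Akira) there are 3 shares of (2/9)/3 = 2/27 each.
Living: Sachiko, Kenji, and Akira — each takes 2/27.

Akira 2/27; Emiko 2/9; Kenji 2/27; Noboru 1/3; Sachiko 2/27; Satoshi 2/9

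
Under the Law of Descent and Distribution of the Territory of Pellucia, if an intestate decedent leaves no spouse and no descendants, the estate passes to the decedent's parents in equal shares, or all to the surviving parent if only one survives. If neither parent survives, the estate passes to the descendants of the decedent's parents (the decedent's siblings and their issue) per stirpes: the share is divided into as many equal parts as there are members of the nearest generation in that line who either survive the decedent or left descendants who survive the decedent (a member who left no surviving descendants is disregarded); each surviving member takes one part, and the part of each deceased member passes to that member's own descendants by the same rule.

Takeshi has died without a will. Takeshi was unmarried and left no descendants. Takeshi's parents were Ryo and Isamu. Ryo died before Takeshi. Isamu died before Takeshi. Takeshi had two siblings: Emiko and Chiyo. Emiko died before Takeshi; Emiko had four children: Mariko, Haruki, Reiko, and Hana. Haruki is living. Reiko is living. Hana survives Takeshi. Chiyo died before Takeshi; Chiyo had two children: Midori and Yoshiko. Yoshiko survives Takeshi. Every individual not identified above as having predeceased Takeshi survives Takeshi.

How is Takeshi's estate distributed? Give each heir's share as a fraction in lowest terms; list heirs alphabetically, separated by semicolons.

Neither parent survives and there are no descendants, so the estate passes to Takeshi's siblings and their issue per stirpes.
The estate is divided into 2 equal shares of 1/2 among Emiko, Chiyo.
Emiko predeceased; the 1/2 allotted to Emiko's branch passes to Emiko's issue by representation.
The 1/2 is divided into 4 equal shares of 1/8 among Mariko, Haruki, Reiko, Hana.
Mariko is living and takes 1/8.
Haruki is living and takes 1/8.
Reiko is living and takes 1/8.
Hana is living and takes 1/8.
Chiyo predeceased; the 1/2 allotted to Chiyo's branch passes to Chiyo's issue by representation.
The 1/2 is divided into 2 equal shares of 1/4 among Midori, Yoshiko.
Midori is living and takes 1/4.
Yoshiko is living and takes 1/4.

Hana 1/8; Haruki 1/8; Mariko 1/8; Midori 1/4; Reiko 1/8; Yoshiko 1/4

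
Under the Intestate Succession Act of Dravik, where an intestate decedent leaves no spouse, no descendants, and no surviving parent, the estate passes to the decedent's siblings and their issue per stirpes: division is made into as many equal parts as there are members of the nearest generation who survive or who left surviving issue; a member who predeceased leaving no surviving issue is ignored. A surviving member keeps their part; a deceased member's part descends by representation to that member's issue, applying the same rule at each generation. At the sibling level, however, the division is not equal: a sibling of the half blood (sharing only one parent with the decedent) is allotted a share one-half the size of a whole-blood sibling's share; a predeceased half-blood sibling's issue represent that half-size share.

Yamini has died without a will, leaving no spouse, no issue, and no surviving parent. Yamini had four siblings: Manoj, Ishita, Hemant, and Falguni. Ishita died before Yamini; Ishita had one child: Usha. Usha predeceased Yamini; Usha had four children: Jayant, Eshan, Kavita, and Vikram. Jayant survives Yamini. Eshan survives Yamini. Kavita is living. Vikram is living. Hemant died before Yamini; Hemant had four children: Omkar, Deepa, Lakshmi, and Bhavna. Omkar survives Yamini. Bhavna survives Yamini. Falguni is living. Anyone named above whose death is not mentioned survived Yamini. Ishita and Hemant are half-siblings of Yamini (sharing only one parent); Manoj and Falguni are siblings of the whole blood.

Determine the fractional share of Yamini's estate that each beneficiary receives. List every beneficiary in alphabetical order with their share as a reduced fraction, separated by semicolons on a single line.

Bhavna 1/24; Deepa 1/24; Eshan 1/24; Falguni 1/3; Jayant 1/24; Kavita 1/24; Lakshmi 1/24; Manoj 1/3; Omkar 1/24; Vikram 1/24

No spouse, descendants, or parent survives, so the estate passes to Yamini's siblings per stirpes.
Half-blood siblings count for one-half the weight of whole-blood siblings at the initial division.
Dividing 1 in proportion to weights (total weight 3): Manoj (weight 1) → 1/3; Ishita (weight 1/2) → 1/6; Hemant (weight 1/2) → 1/6; Falguni (weight 1) → 1/3.
Manoj is living and takes 1/3.
Ishita predeceased; the 1/6 allotted to Ishita's branch passes to Ishita's issue by representation.
Usha's line is the sole branch at this level, so the full 1/6 passes to Usha's issue by representation.
The 1/6 is divided into 4 equal shares of 1/24 among Jayant, Eshan, Kavita, Vikram.
Jayant is living and takes 1/24.
Eshan is living and takes 1/24.
Kavita is living and takes 1/24.
Vikram is living and takes 1/24.
Hemant predeceased; the 1/6 allotted to Hemant's branch passes to Hemant's issue by representation.
The 1/6 is divided into 4 equal shares of 1/24 among Omkar, Deepa, Lakshmi, Bhavna.
Omkar is living and takes 1/24.
Deepa is living and takes 1/24.
Lakshmi is living and takes 1/24.
Bhavna is living and takes 1/24.
Falguni is living and takes 1/3.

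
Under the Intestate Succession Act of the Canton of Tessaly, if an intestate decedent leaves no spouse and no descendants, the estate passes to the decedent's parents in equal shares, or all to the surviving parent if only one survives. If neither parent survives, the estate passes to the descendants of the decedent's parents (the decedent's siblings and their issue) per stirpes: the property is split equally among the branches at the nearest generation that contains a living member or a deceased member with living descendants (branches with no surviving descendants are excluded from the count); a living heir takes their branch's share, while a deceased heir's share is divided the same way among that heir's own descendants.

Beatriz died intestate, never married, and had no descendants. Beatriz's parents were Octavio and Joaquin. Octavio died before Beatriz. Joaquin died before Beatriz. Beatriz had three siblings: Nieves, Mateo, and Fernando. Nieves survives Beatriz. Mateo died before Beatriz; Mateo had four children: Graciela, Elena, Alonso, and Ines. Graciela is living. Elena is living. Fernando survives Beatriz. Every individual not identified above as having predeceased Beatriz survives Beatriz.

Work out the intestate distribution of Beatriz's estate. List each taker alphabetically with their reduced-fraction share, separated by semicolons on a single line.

Alonso 1/12; Elena 1/12; Fernando 1/3; Graciela 1/12; Ines 1/12; Nieves 1/3

Neither parent survives and there are no descendants, so the estate passes to Beatriz's siblings and their issue per stirpes.
The estate is divided into 3 equal shares of 1/3 among Nieves, Mateo, Fernando.
Nieves is living and takes 1/3.
Mateo predeceased; the 1/3 allotted to Mateo's branch passes to Mateo's issue by representation.
The 1/3 is divided into 4 equal shares of 1/12 among Graciela, Elena, Alonso, Ines.
Graciela is living and takes 1/12.
Elena is living and takes 1/12.
Alonso is living and takes 1/12.
Ines is living and takes 1/12.
Fernando is living and takes 1/3.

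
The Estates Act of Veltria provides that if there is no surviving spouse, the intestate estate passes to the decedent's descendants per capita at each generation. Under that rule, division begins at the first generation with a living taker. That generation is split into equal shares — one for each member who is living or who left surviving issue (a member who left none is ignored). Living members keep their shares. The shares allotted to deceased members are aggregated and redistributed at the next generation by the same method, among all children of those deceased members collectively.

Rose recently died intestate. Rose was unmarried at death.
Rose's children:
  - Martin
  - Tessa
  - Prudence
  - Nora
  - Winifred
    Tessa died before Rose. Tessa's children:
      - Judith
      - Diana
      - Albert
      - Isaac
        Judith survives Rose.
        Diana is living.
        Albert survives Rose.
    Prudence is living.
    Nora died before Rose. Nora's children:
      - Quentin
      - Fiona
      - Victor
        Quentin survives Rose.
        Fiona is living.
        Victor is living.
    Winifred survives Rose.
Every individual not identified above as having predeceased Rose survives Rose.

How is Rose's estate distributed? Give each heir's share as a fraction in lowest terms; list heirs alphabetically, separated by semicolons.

Albert 2/35; Diana 2/35; Fiona 2/35; Isaac 2/35; Judith 2/35; Martin 1/5; Prudence 1/5; Quentin 2/35; Victor 2/35; Winifred 1/5

There is no surviving spouse, so the entire estate passes to Rose's descendants per capita at each generation.
At generation 1 (Martin, Tessa, Prudence, Nora, Winifred) there are 5 shares of (1)/5 = 1/5 each.
Living: Martin, Prudence, and Winifred — each takes 1/5.
Deceased: Tessa and Nora. Their combined 2/5 is pooled and carried to generation 2.
At generation 2 (Judith, Diana, Albert, Isaac, Quentin, Fiona, Victor) there are 7 shares of (2/5)/7 = 2/35 each.
Living: Judith, Diana, Albert, Isaac, Quentin, Fiona, and Victor — each takes 2/35.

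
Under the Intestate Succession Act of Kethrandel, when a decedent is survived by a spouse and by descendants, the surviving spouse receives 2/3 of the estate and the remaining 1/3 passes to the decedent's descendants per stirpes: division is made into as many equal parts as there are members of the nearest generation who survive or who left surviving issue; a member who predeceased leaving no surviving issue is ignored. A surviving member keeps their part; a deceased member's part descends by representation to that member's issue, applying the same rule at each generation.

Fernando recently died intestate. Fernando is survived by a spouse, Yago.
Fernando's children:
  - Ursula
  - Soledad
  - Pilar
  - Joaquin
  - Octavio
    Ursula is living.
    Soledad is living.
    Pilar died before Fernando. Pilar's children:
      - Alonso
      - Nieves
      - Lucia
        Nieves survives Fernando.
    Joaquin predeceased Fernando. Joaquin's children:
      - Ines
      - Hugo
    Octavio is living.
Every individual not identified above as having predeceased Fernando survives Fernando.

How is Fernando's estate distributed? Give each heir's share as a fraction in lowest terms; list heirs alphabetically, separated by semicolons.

Yago, as surviving spouse, takes 2/3.
The remaining 1/3 passes to Fernando's descendants per stirpes.
The 1/3 is divided into 5 equal shares of 1/15 among Ursula, Soledad, Pilar, Joaquin, Octavio.
Ursula is living and takes 1/15.
Soledad is living and takes 1/15.
Pilar predeceased; the 1/15 allotted to Pilar's branch passes to Pilar's issue by representation.
The 1/15 is divided into 3 equal shares of 1/45 among Alonso, Nieves, Lucia.
Alonso is living and takes 1/45.
Nieves is living and takes 1/45.
Lucia is living and takes 1/45.
Joaquin predeceased; the 1/15 allotted to Joaquin's branch passes to Joaquin's issue by representation.
The 1/15 is divided into 2 equal shares of 1/30 among Ines, Hugo.
Ines is living and takes 1/30.
Hugo is living and takes 1/30.
Octavio is living and takes 1/15.

Alonso 1/45; Hugo 1/30; Ines 1/30; Lucia 1/45; Nieves 1/45; Octavio 1/15; Soledad 1/15; Ursula 1/15; Yago 2/3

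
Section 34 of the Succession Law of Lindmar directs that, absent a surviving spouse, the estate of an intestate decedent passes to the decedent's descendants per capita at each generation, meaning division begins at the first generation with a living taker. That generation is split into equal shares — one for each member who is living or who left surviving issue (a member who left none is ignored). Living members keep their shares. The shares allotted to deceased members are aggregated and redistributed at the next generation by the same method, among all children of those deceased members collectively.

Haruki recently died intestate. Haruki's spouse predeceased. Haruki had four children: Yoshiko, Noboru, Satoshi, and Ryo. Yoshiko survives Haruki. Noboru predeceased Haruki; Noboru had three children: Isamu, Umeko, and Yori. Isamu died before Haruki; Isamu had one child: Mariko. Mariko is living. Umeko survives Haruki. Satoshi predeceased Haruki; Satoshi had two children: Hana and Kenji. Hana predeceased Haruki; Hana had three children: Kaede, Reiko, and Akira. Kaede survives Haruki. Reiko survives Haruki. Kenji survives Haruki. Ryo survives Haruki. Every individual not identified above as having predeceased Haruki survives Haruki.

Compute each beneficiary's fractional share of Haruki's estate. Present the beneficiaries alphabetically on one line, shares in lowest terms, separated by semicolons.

Akira 1/20; Kaede 1/20; Kenji 1/10; Mariko 1/20; Reiko 1/20; Ryo 1/4; Umeko 1/10; Yori 1/10; Yoshiko 1/4

There is no surviving spouse, so the entire estate passes to Haruki's descendants per capita at each generation.
At generation 1 (Yoshiko, Noboru, Satoshi, Ryo) there are 4 shares of (1)/4 = 1/4 each.
Living: Yoshiko and Ryo — each takes 1/4.
Deceased: Noboru and Satoshi. Their combined 1/2 is pooled and carried to generation 2.
At generation 2 (Isamu, Umeko, Yori, Hana, Kenji) there are 5 shares of (1/2)/5 = 1/10 each.
Living: Umeko, Yori, and Kenji — each takes 1/10.
Deceased: Isamu and Hana. Their combined 1/5 is pooled and carried to generation 3.
At generation 3 (Mariko, Kaede, Reiko, Akira) there are 4 shares of (1/5)/4 = 1/20 each.
Living: Mariko, Kaede, Reiko, and Akira — each takes 1/20.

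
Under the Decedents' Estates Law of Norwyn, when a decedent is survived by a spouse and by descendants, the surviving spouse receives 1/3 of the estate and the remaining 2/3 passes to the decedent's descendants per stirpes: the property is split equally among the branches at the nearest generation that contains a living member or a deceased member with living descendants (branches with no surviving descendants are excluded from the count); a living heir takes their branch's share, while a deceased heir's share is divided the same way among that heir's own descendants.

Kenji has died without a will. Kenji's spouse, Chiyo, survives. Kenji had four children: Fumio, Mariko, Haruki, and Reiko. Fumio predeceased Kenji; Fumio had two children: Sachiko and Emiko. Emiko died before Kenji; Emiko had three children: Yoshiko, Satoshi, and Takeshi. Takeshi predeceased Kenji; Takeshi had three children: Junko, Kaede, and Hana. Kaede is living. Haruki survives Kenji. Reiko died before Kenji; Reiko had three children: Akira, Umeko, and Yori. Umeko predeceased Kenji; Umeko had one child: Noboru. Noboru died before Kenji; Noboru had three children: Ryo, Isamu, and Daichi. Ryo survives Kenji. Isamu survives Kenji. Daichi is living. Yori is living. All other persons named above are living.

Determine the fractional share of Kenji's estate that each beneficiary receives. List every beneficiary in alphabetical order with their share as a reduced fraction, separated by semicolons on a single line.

Chiyo, as surviving spouse, takes 1/3.
The remaining 2/3 passes to Kenji's descendants per stirpes.
The 2/3 is divided into 4 equal shares of 1/6 among Fumio, Mariko, Haruki, Reiko.
Fumio predeceased; the 1/6 allotted to Fumio's branch passes to Fumio's issue by representation.
The 1/6 is divided into 2 equal shares of 1/12 among Sachiko, Emiko.
Sachiko is living and takes 1/12.
Emiko predeceased; the 1/12 allotted to Emiko's branch passes to Emiko's issue by representation.
The 1/12 is divided into 3 equal shares of 1/36 among Yoshiko, Satoshi, Takeshi.
Yoshiko is living and takes 1/36.
Satoshi is living and takes 1/36.
Takeshi predeceased; the 1/36 allotted to Takeshi's branch passes to Takeshi's issue by representation.
The 1/36 is divided into 3 equal shares of 1/108 among Junko, Kaede, Hana.
Junko is living and takes 1/108.
Kaede is living and takes 1/108.
Hana is living and takes 1/108.
Mariko is living and takes 1/6.
Haruki is living and takes 1/6.
Reiko predeceased; the 1/6 allotted to Reiko's branch passes to Reiko's issue by representation.
The 1/6 is divided into 3 equal shares of 1/18 among Akira, Umeko, Yori.
Akira is living and takes 1/18.
Umeko predeceased; the 1/18 allotted to Umeko's branch passes to Umeko's issue by representation.
Noboru's line is the sole branch at this level, so the full 1/18 passes to Noboru's issue by representation.
The 1/18 is divided into 3 equal shares of 1/54 among Ryo, Isamu, Daichi.
Ryo is living and takes 1/54.
Isamu is living and takes 1/54.
Daichi is living and takes 1/54.
Yori is living and takes 1/18.

Akira 1/18; Chiyo 1/3; Daichi 1/54; Hana 1/108; Haruki 1/6; Isamu 1/54; Junko 1/108; Kaede 1/108; Mariko 1/6; Ryo 1/54; Sachiko 1/12; Satoshi 1/36; Yori 1/18; Yoshiko 1/36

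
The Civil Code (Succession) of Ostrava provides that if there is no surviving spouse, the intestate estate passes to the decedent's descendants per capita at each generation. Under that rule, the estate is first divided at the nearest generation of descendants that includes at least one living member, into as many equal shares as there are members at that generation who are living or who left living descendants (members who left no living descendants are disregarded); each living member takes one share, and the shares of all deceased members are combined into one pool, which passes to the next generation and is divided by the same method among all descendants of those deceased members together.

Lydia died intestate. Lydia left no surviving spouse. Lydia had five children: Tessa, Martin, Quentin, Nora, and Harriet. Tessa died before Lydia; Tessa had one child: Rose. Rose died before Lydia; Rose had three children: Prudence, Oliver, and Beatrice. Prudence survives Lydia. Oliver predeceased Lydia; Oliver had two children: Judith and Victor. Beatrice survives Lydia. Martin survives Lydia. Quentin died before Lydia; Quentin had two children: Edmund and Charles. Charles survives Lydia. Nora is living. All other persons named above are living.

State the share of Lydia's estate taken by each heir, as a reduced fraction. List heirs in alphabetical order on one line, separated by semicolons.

Beatrice 2/45; Charles 2/15; Edmund 2/15; Harriet 1/5; Judith 1/45; Martin 1/5; Nora 1/5; Prudence 2/45; Victor 1/45

There is no surviving spouse, so the entire estate passes to Lydia's descendants per capita at each generation.
At generation 1 (Tessa, Martin, Quentin, Nora, Harriet) there are 5 shares of (1)/5 = 1/5 each.
Living: Martin, Nora, and Harriet — each takes 1/5.
Deceased: Tessa and Quentin. Their combined 2/5 is pooled and carried to generation 2.
At generation 2 (Rose, Edmund, Charles) there are 3 shares of (2/5)/3 = 2/15 each.
Living: Edmund and Charles — each takes 2/15.
Deceased: Rose. That 2/15 share is carried to generation 3.
At generation 3 (Prudence, Oliver, Beatrice) there are 3 shares of (2/15)/3 = 2/45 each.
Living: Prudence and Beatrice — each takes 2/45.
Deceased: Oliver. That 2/45 share is carried to generation 4.
At generation 4 (Judith, Victor) there are 2 shares of (2/45)/2 = 1/45 each.
Living: Judith and Victor — each takes 1/45.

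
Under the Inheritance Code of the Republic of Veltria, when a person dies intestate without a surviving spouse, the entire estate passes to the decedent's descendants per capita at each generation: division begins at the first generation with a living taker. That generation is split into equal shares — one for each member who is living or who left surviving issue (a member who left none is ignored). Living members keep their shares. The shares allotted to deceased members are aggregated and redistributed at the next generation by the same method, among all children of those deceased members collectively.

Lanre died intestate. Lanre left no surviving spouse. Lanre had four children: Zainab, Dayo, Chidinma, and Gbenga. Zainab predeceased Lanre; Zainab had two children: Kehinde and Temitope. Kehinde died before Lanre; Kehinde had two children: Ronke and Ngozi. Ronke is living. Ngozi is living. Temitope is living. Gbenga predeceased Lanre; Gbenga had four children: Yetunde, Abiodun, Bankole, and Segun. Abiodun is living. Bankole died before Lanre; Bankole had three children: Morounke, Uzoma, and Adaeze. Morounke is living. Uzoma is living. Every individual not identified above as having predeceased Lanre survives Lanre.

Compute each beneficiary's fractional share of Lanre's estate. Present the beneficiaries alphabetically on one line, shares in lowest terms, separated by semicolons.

Abiodun 1/12; Adaeze 1/30; Chidinma 1/4; Dayo 1/4; Morounke 1/30; Ngozi 1/30; Ronke 1/30; Segun 1/12; Temitope 1/12; Uzoma 1/30; Yetunde 1/12

There is no surviving spouse, so the entire estate passes to Lanre's descendants per capita at each generation.
At generation 1 (Zainab, Dayo, Chidinma, Gbenga) there are 4 shares of (1)/4 = 1/4 each.
Living: Dayo and Chidinma — each takes 1/4.
Deceased: Zainab and Gbenga. Their combined 1/2 is pooled and carried to generation 2.
At generation 2 (Kehinde, Temitope, Yetunde, Abiodun, Bankole, Segun) there are 6 shares of (1/2)/6 = 1/12 each.
Living: Temitope, Yetunde, Abiodun, and Segun — each takes 1/12.
Deceased: Kehinde and Bankole. Their combined 1/6 is pooled and carried to generation 3.
At generation 3 (Ronke, Ngozi, Morounke, Uzoma, Adaeze) there are 5 shares of (1/6)/5 = 1/30 each.
Living: Ronke, Ngozi, Morounke, Uzoma, and Adaeze — each takes 1/30.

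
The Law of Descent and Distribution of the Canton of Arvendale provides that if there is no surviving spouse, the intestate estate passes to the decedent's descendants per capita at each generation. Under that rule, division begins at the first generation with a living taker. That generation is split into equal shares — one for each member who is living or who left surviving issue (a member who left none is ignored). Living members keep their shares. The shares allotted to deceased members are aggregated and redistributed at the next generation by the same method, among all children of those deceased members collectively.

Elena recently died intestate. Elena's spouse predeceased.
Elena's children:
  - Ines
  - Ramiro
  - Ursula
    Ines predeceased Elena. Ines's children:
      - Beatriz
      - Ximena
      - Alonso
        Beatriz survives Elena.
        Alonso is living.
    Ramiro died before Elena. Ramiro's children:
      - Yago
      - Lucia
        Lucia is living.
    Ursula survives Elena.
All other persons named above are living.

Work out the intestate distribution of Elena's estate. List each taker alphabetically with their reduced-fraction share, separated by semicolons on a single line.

There is no surviving spouse, so the entire estate passes to Elena's descendants per capita at each generation.
At generation 1 (Ines, Ramiro, Ursula) there are 3 shares of (1)/3 = 1/3 each.
Living: Ursula — each takes 1/3.
Deceased: Ines and Ramiro. Their combined 2/3 is pooled and carried to generation 2.
At generation 2 (Beatriz, Ximena, Alonso, Yago, Lucia) there are 5 shares of (2/3)/5 = 2/15 each.
Living: Beatriz, Ximena, Alonso, Yago, and Lucia — each takes 2/15.

Alonso 2/15; Beatriz 2/15; Lucia 2/15; Ursula 1/3; Ximena 2/15; Yago 2/15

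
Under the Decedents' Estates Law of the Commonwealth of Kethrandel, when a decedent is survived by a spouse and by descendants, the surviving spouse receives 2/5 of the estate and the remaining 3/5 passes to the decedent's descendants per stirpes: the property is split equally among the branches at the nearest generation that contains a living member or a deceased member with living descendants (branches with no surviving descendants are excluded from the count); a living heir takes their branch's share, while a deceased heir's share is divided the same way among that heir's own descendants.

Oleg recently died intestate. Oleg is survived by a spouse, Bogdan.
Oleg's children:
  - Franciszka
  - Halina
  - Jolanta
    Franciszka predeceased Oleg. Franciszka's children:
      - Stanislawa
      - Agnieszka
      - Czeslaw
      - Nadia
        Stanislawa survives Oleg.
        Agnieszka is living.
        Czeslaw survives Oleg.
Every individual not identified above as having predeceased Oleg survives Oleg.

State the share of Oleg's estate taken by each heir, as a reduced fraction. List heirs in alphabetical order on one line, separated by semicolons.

Agnieszka 1/20; Bogdan 2/5; Czeslaw 1/20; Halina 1/5; Jolanta 1/5; Nadia 1/20; Stanislawa 1/20

Bogdan, as surviving spouse, takes 2/5.
The remaining 3/5 passes to Oleg's descendants per stirpes.
The 3/5 is divided into 3 equal shares of 1/5 among Franciszka, Halina, Jolanta.
Franciszka predeceased; the 1/5 allotted to Franciszka's branch passes to Franciszka's issue by representation.
The 1/5 is divided into 4 equal shares of 1/20 among Stanislawa, Agnieszka, Czeslaw, Nadia.
Stanislawa is living and takes 1/20.
Agnieszka is living and takes 1/20.
Czeslaw is living and takes 1/20.
Nadia is living and takes 1/20.
Halina is living and takes 1/5.
Jolanta is living and takes 1/5.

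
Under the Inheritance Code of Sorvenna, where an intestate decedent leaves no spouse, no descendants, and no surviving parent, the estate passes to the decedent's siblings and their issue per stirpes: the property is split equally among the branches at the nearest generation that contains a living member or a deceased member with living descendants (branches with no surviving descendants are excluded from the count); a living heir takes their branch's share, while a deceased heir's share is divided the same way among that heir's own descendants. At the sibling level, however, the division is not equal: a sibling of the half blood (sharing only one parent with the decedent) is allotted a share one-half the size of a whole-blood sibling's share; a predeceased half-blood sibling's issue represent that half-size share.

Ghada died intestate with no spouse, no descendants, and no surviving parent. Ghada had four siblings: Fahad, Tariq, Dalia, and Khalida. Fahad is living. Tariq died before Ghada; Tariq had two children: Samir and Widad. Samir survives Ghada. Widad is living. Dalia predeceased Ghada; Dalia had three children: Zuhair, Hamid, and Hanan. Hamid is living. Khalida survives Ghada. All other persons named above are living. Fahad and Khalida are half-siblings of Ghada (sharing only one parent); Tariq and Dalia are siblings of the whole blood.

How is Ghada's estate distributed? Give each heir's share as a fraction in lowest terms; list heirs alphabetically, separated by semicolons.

Fahad 1/6; Hamid 1/9; Hanan 1/9; Khalida 1/6; Samir 1/6; Widad 1/6; Zuhair 1/9

No spouse, descendants, or parent survives, so the estate passes to Ghada's siblings per stirpes.
Half-blood siblings count for one-half the weight of whole-blood siblings at the initial division.
Dividing 1 in proportion to weights (total weight 3): Fahad (weight 1/2) → 1/6; Tariq (weight 1) → 1/3; Dalia (weight 1) → 1/3; Khalida (weight 1/2) → 1/6.
Fahad is living and takes 1/6.
Tariq predeceased; the 1/3 allotted to Tariq's branch passes to Tariq's issue by representation.
The 1/3 is divided into 2 equal shares of 1/6 among Samir, Widad.
Samir is living and takes 1/6.
Widad is living and takes 1/6.
Dalia predeceased; the 1/3 allotted to Dalia's branch passes to Dalia's issue by representation.
The 1/3 is divided into 3 equal shares of 1/9 among Zuhair, Hamid, Hanan.
Zuhair is living and takes 1/9.
Hamid is living and takes 1/9.
Hanan is living and takes 1/9.
Khalida is living and takes 1/6.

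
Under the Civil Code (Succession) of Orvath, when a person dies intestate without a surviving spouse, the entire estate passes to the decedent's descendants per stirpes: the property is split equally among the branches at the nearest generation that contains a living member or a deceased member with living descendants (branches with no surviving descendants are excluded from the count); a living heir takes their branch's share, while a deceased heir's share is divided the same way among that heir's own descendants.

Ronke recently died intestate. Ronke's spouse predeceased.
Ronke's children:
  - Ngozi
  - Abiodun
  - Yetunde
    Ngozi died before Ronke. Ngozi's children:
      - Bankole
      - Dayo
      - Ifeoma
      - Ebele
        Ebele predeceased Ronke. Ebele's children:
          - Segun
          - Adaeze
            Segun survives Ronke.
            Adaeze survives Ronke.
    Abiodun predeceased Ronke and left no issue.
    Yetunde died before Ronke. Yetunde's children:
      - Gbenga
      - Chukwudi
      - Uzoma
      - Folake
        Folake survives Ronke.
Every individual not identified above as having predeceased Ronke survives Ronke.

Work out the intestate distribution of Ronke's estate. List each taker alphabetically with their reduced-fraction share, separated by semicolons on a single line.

There is no surviving spouse, so the entire estate passes to Ronke's descendants per stirpes.
Abiodun left no surviving issue, so that branch lapses and is disregarded.
The estate is divided into 2 equal shares of 1/2 among Ngozi, Yetunde.
Ngozi predeceased; the 1/2 allotted to Ngozi's branch passes to Ngozi's issue by representation.
The 1/2 is divided into 4 equal shares of 1/8 among Bankole, Dayo, Ifeoma, Ebele.
Bankole is living and takes 1/8.
Dayo is living and takes 1/8.
Ifeoma is living and takes 1/8.
Ebele predeceased; the 1/8 allotted to Ebele's branch passes to Ebele's issue by representation.
The 1/8 is divided into 2 equal shares of 1/16 among Segun, Adaeze.
Segun is living and takes 1/16.
Adaeze is living and takes 1/16.
Yetunde predeceased; the 1/2 allotted to Yetunde's branch passes to Yetunde's issue by representation.
The 1/2 is divided into 4 equal shares of 1/8 among Gbenga, Chukwudi, Uzoma, Folake.
Gbenga is living and takes 1/8.
Chukwudi is living and takes 1/8.
Uzoma is living and takes 1/8.
Folake is living and takes 1/8.

Adaeze 1/16; Bankole 1/8; Chukwudi 1/8; Dayo 1/8; Folake 1/8; Gbenga 1/8; Ifeoma 1/8; Segun 1/16; Uzoma 1/8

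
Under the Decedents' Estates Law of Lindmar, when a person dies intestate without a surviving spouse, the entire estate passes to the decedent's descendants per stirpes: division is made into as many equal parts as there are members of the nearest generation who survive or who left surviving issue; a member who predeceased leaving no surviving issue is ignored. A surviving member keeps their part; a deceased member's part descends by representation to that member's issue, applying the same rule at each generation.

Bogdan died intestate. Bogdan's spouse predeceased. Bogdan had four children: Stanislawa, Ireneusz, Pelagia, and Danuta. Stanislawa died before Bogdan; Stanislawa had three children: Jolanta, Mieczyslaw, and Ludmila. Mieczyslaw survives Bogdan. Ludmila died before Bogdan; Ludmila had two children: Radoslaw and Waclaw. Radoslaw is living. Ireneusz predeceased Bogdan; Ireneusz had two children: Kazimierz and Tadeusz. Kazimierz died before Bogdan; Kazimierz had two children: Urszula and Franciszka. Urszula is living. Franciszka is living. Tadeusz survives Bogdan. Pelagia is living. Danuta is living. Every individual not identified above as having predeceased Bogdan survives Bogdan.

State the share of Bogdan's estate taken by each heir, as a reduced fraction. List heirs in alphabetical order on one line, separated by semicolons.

There is no surviving spouse, so the entire estate passes to Bogdan's descendants per stirpes.
The estate is divided into 4 equal shares of 1/4 among Stanislawa, Ireneusz, Pelagia, Danuta.
Stanislawa predeceased; the 1/4 allotted to Stanislawa's branch passes to Stanislawa's issue by representation.
The 1/4 is divided into 3 equal shares of 1/12 among Jolanta, Mieczyslaw, Ludmila.
Jolanta is living and takes 1/12.
Mieczyslaw is living and takes 1/12.
Ludmila predeceased; the 1/12 allotted to Ludmila's branch passes to Ludmila's issue by representation.
The 1/12 is divided into 2 equal shares of 1/24 among Radoslaw, Waclaw.
Radoslaw is living and takes 1/24.
Waclaw is living and takes 1/24.
Ireneusz predeceased; the 1/4 allotted to Ireneusz's branch passes to Ireneusz's issue by representation.
The 1/4 is divided into 2 equal shares of 1/8 among Kazimierz, Tadeusz.
Kazimierz predeceased; the 1/8 allotted to Kazimierz's branch passes to Kazimierz's issue by representation.
The 1/8 is divided into 2 equal shares of 1/16 among Urszula, Franciszka.
Urszula is living and takes 1/16.
Franciszka is living and takes 1/16.
Tadeusz is living and takes 1/8.
Pelagia is living and takes 1/4.
Danuta is living and takes 1/4.

Danuta 1/4; Franciszka 1/16; Jolanta 1/12; Mieczyslaw 1/12; Pelagia 1/4; Radoslaw 1/24; Tadeusz 1/8; Urszula 1/16; Waclaw 1/24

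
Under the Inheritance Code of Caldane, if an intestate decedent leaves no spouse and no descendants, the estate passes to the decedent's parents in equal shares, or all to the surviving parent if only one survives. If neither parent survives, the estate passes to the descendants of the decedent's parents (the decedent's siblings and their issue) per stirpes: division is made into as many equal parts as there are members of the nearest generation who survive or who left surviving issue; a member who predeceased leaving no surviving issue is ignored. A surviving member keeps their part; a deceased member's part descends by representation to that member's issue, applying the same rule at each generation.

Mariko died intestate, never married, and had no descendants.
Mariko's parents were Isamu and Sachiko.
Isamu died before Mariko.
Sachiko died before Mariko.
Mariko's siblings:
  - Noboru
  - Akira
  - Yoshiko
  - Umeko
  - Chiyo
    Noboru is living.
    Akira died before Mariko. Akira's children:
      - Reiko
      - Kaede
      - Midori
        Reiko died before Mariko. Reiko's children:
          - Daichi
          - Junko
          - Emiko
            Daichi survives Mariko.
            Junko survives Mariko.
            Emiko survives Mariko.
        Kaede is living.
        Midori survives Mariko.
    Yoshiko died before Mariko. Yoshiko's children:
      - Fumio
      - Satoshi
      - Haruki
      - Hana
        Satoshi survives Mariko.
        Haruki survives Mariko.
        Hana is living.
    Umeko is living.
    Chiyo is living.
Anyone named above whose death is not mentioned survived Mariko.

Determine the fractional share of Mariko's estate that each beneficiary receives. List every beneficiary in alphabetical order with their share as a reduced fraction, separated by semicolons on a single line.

Chiyo 1/5; Daichi 1/45; Emiko 1/45; Fumio 1/20; Hana 1/20; Haruki 1/20; Junko 1/45; Kaede 1/15; Midori 1/15; Noboru 1/5; Satoshi 1/20; Umeko 1/5

Neither parent survives and there are no descendants, so the estate passes to Mariko's siblings and their issue per stirpes.
The estate is divided into 5 equal shares of 1/5 among Noboru, Akira, Yoshiko, Umeko, Chiyo.
Noboru is living and takes 1/5.
Akira predeceased; the 1/5 allotted to Akira's branch passes to Akira's issue by representation.
The 1/5 is divided into 3 equal shares of 1/15 among Reiko, Kaede, Midori.
Reiko predeceased; the 1/15 allotted to Reiko's branch passes to Reiko's issue by representation.
The 1/15 is divided into 3 equal shares of 1/45 among Daichi, Junko, Emiko.
Daichi is living and takes 1/45.
Junko is living and takes 1/45.
Emiko is living and takes 1/45.
Kaede is living and takes 1/15.
Midori is living and takes 1/15.
Yoshiko predeceased; the 1/5 allotted to Yoshiko's branch passes to Yoshiko's issue by representation.
The 1/5 is divided into 4 equal shares of 1/20 among Fumio, Satoshi, Haruki, Hana.
Fumio is living and takes 1/20.
Satoshi is living and takes 1/20.
Haruki is living and takes 1/20.
Hana is living and takes 1/20.
Umeko is living and takes 1/5.
Chiyo is living and takes 1/5.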